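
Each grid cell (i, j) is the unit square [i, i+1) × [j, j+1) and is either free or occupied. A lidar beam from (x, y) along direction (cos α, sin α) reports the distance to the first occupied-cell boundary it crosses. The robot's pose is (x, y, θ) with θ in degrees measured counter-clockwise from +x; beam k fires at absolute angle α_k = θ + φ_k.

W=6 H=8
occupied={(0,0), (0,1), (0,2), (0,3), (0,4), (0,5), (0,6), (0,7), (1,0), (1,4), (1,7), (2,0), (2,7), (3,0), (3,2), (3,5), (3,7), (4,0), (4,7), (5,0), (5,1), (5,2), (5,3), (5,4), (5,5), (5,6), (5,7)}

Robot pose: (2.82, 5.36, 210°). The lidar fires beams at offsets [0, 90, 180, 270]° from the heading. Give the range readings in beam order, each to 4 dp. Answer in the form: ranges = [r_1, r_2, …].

beam 1: φ=0°, α=210°
  direction (-0.8660, -0.5000); cell (2,5); t to first gridline: x 0.9469, y 0.7200 (then +1.1547 / +2.0000)
    (2,4) via y @ 0.7200
    (1,4) via x @ 0.9469  # hit
  → r_1 = 0.9469
beam 2: φ=90°, α=300°
  direction (0.5000, -0.8660); cell (2,5); t to first gridline: x 0.3600, y 0.4157 (then +2.0000 / +1.1547)
    (3,5) via x @ 0.3600  # hit
  → r_2 = 0.3600
beam 3: φ=180°, α=30°
  direction (0.8660, 0.5000); cell (2,5); t to first gridline: x 0.2078, y 1.2800 (then +1.1547 / +2.0000)
    (3,5) via x @ 0.2078  # hit
  → r_3 = 0.2078
beam 4: φ=270°, α=120°
  direction (-0.5000, 0.8660); cell (2,5); t to first gridline: x 1.6400, y 0.7390 (then +2.0000 / +1.1547)
    (2,6) via y @ 0.7390
    (1,6) via x @ 1.6400
    (1,7) via y @ 1.8937  # hit
  → r_4 = 1.8937

ranges = [0.9469, 0.3600, 0.2078, 1.8937]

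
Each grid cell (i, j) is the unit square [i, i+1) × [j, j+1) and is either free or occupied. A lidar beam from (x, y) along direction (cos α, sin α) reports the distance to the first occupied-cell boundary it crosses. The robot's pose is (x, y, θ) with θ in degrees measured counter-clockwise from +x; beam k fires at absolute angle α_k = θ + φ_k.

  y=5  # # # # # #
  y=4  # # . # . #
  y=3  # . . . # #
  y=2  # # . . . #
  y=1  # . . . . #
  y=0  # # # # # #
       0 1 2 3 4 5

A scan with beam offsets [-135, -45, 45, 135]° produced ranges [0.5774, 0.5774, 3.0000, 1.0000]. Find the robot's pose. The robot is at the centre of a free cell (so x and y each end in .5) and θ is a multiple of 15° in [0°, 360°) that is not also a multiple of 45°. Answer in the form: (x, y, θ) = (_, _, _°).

Candidates: 12 free-cell centres × 16 headings = 192 poses. Raycast each; keep the one whose scan matches to 4 dp.
  (1.5, 1.5, 195°): beam 3 = 0.5774 ≠ 3.0000 ✗
  (3.5, 1.5, 105°): beam 1 = 1.0000 ≠ 0.5774 ✗
  (4.5, 1.5, 105°): beam 2 = 1.0000 ≠ 0.5774 ✗
  …
  (4.5, 2.5, 165°): r_1=0.5774, r_2=0.5774, r_3=3.0000, r_4=1.0000 — all match ✓
Only this pose fits every beam.

(x, y, θ) = (4.5, 2.5, 165°)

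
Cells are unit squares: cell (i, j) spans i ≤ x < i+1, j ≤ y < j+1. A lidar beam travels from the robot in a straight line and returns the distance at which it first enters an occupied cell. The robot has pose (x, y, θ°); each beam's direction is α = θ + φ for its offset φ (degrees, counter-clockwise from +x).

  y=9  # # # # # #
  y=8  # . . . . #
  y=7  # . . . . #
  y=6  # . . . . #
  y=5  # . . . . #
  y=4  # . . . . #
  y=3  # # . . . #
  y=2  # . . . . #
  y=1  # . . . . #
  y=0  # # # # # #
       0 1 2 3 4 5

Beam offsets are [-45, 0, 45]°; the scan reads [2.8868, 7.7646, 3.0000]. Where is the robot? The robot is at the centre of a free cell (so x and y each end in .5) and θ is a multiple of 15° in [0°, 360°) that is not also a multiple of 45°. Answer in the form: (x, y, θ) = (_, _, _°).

The pose lattice has 31·16 = 496 candidates. Test each by forward raycasting.
  (2.5, 2.5, 345°): beam 1 = 1.7321 ≠ 2.8868 ✗
  (1.5, 6.5, 60°): beam 1 = 3.6235 ≠ 2.8868 ✗
  (3.5, 4.5, 240°): beam 1 = 1.9319 ≠ 2.8868 ✗
  …
  (3.5, 8.5, 255°): r_1=2.8868, r_2=7.7646, r_3=3.0000 — all match ✓
Unique over the lattice → pose = (3.5, 8.5, 255°).

(x, y, θ) = (3.5, 8.5, 255°)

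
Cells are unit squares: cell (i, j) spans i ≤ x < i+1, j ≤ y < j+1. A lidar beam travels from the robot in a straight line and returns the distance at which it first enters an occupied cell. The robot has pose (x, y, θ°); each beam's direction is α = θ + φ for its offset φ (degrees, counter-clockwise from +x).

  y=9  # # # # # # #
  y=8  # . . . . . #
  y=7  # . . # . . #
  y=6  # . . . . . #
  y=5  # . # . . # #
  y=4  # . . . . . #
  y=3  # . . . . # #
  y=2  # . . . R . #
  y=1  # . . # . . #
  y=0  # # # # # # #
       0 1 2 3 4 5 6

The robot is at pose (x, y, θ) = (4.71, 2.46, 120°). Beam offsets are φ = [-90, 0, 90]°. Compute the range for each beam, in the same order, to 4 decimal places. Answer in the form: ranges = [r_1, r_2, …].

beam 1: φ=-90°, α=30°
  cosα=0.8660 sinα=0.5000 | (4,2) | tMaxX 0.3349 tMaxY 1.0800 | tΔX 1.1547 tΔY 2.0000
    t=0.3349 [x] (5,2)
    t=1.0800 [y] (5,3) — stop
  → r_1 = 1.0800
beam 2: φ=0°, α=120°
  cosα=-0.5000 sinα=0.8660 | (4,2) | tMaxX 1.4200 tMaxY 0.6235 | tΔX 2.0000 tΔY 1.1547
    t=0.6235 [y] (4,3)
    t=1.4200 [x] (3,3)
    t=1.7782 [y] (3,4)
    t=2.9329 [y] (3,5)
    t=3.4200 [x] (2,5) — stop
  → r_2 = 3.4200
beam 3: φ=90°, α=210°
  cosα=-0.8660 sinα=-0.5000 | (4,2) | tMaxX 0.8198 tMaxY 0.9200 | tΔX 1.1547 tΔY 2.0000
    t=0.8198 [x] (3,2)
    t=0.9200 [y] (3,1) — stop
  → r_3 = 0.9200

ranges = [1.0800, 3.4200, 0.9200]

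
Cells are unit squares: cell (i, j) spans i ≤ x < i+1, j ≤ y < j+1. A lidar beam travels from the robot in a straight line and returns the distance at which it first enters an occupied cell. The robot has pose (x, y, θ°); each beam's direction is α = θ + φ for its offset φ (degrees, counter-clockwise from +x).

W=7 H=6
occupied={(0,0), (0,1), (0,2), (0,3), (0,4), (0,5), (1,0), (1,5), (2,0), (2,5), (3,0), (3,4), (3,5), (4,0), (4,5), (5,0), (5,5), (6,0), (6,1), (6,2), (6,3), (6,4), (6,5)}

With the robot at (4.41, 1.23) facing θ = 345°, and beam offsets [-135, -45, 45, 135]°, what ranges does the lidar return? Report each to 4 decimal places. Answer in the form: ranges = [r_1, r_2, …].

ranges = [0.4600, 0.2656, 1.8360, 4.3532]

beam 1: φ=-135°, α=210°
  direction (-0.8660, -0.5000); cell (4,1); t to first gridline: x 0.4734, y 0.4600 (then +1.1547 / +2.0000)
    (4,0) via y @ 0.4600  # hit
  → r_1 = 0.4600
beam 2: φ=-45°, α=300°
  direction (0.5000, -0.8660); cell (4,1); t to first gridline: x 1.1800, y 0.2656 (then +2.0000 / +1.1547)
    (4,0) via y @ 0.2656  # hit
  → r_2 = 0.2656
beam 3: φ=45°, α=30°
  direction (0.8660, 0.5000); cell (4,1); t to first gridline: x 0.6813, y 1.5400 (then +1.1547 / +2.0000)
    (5,1) via x @ 0.6813
    (5,2) via y @ 1.5400
    (6,2) via x @ 1.8360  # hit
  → r_3 = 1.8360
beam 4: φ=135°, α=120°
  direction (-0.5000, 0.8660); cell (4,1); t to first gridline: x 0.8200, y 0.8891 (then +2.0000 / +1.1547)
    (3,1) via x @ 0.8200
    (3,2) via y @ 0.8891
    (3,3) via y @ 2.0438
    (2,3) via x @ 2.8200
    (2,4) via y @ 3.1985
    (2,5) via y @ 4.3532  # hit
  → r_4 = 4.3532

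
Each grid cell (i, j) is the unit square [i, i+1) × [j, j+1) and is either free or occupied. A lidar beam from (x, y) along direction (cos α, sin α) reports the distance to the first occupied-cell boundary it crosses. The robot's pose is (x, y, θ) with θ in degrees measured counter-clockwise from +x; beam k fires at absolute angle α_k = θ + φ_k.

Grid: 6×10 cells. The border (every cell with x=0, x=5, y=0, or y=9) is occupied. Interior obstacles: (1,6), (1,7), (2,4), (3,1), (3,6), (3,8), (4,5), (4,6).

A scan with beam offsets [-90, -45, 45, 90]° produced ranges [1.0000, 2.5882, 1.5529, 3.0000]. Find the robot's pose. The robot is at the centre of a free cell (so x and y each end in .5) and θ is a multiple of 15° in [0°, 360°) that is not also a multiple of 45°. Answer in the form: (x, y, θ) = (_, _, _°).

Candidates: 24 free-cell centres × 16 headings = 384 poses. Raycast each; keep the one whose scan matches to 4 dp.
  (1.5, 2.5, 30°): beam 1 = 1.7321 ≠ 1.0000 ✗
  (2.5, 5.5, 30°): beam 1 = 0.5774 ≠ 1.0000 ✗
  (3.5, 3.5, 105°): beam 1 = 1.5529 ≠ 1.0000 ✗
  (4.5, 7.5, 210°): beam 2 = 3.6235 ≠ 2.5882 ✗
  (3.5, 2.5, 105°): beam 1 = 1.5529 ≠ 1.0000 ✗
  …
  (2.5, 2.5, 30°): r_1=1.0000, r_2=2.5882, r_3=1.5529, r_4=3.0000 — all match ✓
No second candidate reproduces the full scan.

(x, y, θ) = (2.5, 2.5, 30°)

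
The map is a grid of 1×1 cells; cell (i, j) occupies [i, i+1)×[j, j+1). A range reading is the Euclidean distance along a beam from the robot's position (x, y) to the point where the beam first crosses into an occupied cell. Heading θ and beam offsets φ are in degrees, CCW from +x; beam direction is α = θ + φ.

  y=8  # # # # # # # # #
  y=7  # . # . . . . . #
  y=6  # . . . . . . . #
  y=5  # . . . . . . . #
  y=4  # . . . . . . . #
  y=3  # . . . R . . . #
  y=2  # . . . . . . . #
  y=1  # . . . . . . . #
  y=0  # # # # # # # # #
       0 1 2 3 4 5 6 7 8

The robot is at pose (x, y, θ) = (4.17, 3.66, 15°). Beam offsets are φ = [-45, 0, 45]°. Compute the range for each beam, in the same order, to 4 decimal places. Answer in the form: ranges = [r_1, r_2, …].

beam 1: φ=-45°, α=330°
  d=(0.8660,-0.5000)  start (4,3)  tX=0.9584 tY=1.3200  stride 1/|dx|=1.1547 1/|dy|=2.0000
    cross x-line → (5,3), t=0.9584
    cross y-line → (5,2), t=1.3200
    cross x-line → (6,2), t=2.1131
    cross x-line → (7,2), t=3.2678
    cross y-line → (7,1), t=3.3200
    cross x-line → (8,1), t=4.4225 (wall)
  → r_1 = 4.4225
beam 2: φ=0°, α=15°
  d=(0.9659,0.2588)  start (4,3)  tX=0.8593 tY=1.3137  stride 1/|dx|=1.0353 1/|dy|=3.8637
    cross x-line → (5,3), t=0.8593
    cross y-line → (5,4), t=1.3137
    cross x-line → (6,4), t=1.8946
    cross x-line → (7,4), t=2.9298
    cross x-line → (8,4), t=3.9651 (wall)
  → r_2 = 3.9651
beam 3: φ=45°, α=60°
  d=(0.5000,0.8660)  start (4,3)  tX=1.6600 tY=0.3926  stride 1/|dx|=2.0000 1/|dy|=1.1547
    cross y-line → (4,4), t=0.3926
    cross y-line → (4,5), t=1.5473
    cross x-line → (5,5), t=1.6600
    cross y-line → (5,6), t=2.7020
    cross x-line → (6,6), t=3.6600
    cross y-line → (6,7), t=3.8567
    cross y-line → (6,8), t=5.0114 (wall)
  → r_3 = 5.0114

ranges = [4.4225, 3.9651, 5.0114]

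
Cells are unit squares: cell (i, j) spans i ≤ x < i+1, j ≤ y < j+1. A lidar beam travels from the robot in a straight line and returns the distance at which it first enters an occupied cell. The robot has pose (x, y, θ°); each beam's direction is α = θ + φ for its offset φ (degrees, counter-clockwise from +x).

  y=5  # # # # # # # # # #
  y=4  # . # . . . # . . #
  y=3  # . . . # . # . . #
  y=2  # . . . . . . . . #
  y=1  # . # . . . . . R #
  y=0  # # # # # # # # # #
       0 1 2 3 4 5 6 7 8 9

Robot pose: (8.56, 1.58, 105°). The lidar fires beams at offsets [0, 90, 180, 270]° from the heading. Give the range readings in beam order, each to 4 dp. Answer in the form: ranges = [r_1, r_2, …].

beam 1: φ=0°, α=105°
  dir = (cos 105°, sin 105°) = (-0.2588, 0.9659); from cell (8,1)
  next x-line at t=2.1637, next y-line at t=0.4348; Δt_x=3.8637, Δt_y=1.0353
    y: enter (8,2) at t=0.4348
    y: enter (8,3) at t=1.4701
    x: enter (7,3) at t=2.1637
    y: enter (7,4) at t=2.5054
    y: enter (7,5) at t=3.5406 ← occupied
  → r_1 = 3.5406
beam 2: φ=90°, α=195°
  dir = (cos 195°, sin 195°) = (-0.9659, -0.2588); from cell (8,1)
  next x-line at t=0.5798, next y-line at t=2.2409; Δt_x=1.0353, Δt_y=3.8637
    x: enter (7,1) at t=0.5798
    x: enter (6,1) at t=1.6150
    y: enter (6,0) at t=2.2409 ← occupied
  → r_2 = 2.2409
beam 3: φ=180°, α=285°
  dir = (cos 285°, sin 285°) = (0.2588, -0.9659); from cell (8,1)
  next x-line at t=1.7000, next y-line at t=0.6005; Δt_x=3.8637, Δt_y=1.0353
    y: enter (8,0) at t=0.6005 ← occupied
  → r_3 = 0.6005
beam 4: φ=270°, α=15°
  dir = (cos 15°, sin 15°) = (0.9659, 0.2588); from cell (8,1)
  next x-line at t=0.4555, next y-line at t=1.6228; Δt_x=1.0353, Δt_y=3.8637
    x: enter (9,1) at t=0.4555 ← occupied
  → r_4 = 0.4555

ranges = [3.5406, 2.2409, 0.6005, 0.4555]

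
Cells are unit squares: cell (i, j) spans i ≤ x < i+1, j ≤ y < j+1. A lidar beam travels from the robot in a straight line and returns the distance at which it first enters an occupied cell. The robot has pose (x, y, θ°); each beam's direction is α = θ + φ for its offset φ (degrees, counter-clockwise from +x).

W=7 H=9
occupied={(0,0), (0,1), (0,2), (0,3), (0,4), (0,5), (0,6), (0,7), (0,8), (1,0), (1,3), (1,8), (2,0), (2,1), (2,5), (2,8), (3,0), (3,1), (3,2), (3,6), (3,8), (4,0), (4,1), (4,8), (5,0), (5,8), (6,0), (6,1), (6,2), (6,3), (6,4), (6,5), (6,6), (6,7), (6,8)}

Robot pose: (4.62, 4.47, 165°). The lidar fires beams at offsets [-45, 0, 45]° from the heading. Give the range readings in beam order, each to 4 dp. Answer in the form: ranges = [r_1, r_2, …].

ranges = [1.7667, 2.0478, 4.1800]

beam 1: φ=-45°, α=120°
  d=(-0.5000,0.8660)  start (4,4)  tX=1.2400 tY=0.6120  stride 1/|dx|=2.0000 1/|dy|=1.1547
    cross y-line → (4,5), t=0.6120
    cross x-line → (3,5), t=1.2400
    cross y-line → (3,6), t=1.7667 (wall)
  → r_1 = 1.7667
beam 2: φ=0°, α=165°
  d=(-0.9659,0.2588)  start (4,4)  tX=0.6419 tY=2.0478  stride 1/|dx|=1.0353 1/|dy|=3.8637
    cross x-line → (3,4), t=0.6419
    cross x-line → (2,4), t=1.6771
    cross y-line → (2,5), t=2.0478 (wall)
  → r_2 = 2.0478
beam 3: φ=45°, α=210°
  d=(-0.8660,-0.5000)  start (4,4)  tX=0.7159 tY=0.9400  stride 1/|dx|=1.1547 1/|dy|=2.0000
    cross x-line → (3,4), t=0.7159
    cross y-line → (3,3), t=0.9400
    cross x-line → (2,3), t=1.8706
    cross y-line → (2,2), t=2.9400
    cross x-line → (1,2), t=3.0253
    cross x-line → (0,2), t=4.1800 (wall)
  → r_3 = 4.1800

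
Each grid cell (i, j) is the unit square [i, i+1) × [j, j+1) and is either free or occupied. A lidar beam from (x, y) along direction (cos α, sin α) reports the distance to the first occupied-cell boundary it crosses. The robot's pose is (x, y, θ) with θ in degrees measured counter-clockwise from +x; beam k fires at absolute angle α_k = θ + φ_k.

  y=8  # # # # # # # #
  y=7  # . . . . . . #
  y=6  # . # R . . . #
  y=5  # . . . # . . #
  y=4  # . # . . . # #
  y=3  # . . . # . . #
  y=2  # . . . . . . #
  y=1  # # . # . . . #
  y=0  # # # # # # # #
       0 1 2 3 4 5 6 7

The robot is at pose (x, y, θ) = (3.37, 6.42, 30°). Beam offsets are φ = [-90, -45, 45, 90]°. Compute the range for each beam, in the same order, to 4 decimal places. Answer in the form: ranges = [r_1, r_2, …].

ranges = [1.2600, 1.6228, 1.6357, 1.8244]

beam 1: φ=-90°, α=300°
  cosα=0.5000 sinα=-0.8660 | (3,6) | tMaxX 1.2600 tMaxY 0.4850 | tΔX 2.0000 tΔY 1.1547
    t=0.4850 [y] (3,5)
    t=1.2600 [x] (4,5) — stop
  → r_1 = 1.2600
beam 2: φ=-45°, α=345°
  cosα=0.9659 sinα=-0.2588 | (3,6) | tMaxX 0.6522 tMaxY 1.6228 | tΔX 1.0353 tΔY 3.8637
    t=0.6522 [x] (4,6)
    t=1.6228 [y] (4,5) — stop
  → r_2 = 1.6228
beam 3: φ=45°, α=75°
  cosα=0.2588 sinα=0.9659 | (3,6) | tMaxX 2.4341 tMaxY 0.6005 | tΔX 3.8637 tΔY 1.0353
    t=0.6005 [y] (3,7)
    t=1.6357 [y] (3,8) — stop
  → r_3 = 1.6357
beam 4: φ=90°, α=120°
  cosα=-0.5000 sinα=0.8660 | (3,6) | tMaxX 0.7400 tMaxY 0.6697 | tΔX 2.0000 tΔY 1.1547
    t=0.6697 [y] (3,7)
    t=0.7400 [x] (2,7)
    t=1.8244 [y] (2,8) — stop
  → r_4 = 1.8244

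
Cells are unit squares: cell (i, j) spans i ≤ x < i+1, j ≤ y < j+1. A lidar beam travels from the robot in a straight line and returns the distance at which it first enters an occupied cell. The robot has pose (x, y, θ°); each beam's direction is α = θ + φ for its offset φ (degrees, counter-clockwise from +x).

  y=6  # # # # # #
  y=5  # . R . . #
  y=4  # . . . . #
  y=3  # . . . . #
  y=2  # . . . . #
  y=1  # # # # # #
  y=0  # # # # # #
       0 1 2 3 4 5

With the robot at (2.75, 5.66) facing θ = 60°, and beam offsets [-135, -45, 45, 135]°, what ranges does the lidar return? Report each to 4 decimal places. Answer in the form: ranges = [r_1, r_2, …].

ranges = [3.7891, 1.3137, 0.3520, 1.8117]

beam 1: φ=-135°, α=285°
  d=(0.2588,-0.9659)  start (2,5)  tX=0.9659 tY=0.6833  stride 1/|dx|=3.8637 1/|dy|=1.0353
    cross y-line → (2,4), t=0.6833
    cross x-line → (3,4), t=0.9659
    cross y-line → (3,3), t=1.7186
    cross y-line → (3,2), t=2.7538
    cross y-line → (3,1), t=3.7891 (wall)
  → r_1 = 3.7891
beam 2: φ=-45°, α=15°
  d=(0.9659,0.2588)  start (2,5)  tX=0.2588 tY=1.3137  stride 1/|dx|=1.0353 1/|dy|=3.8637
    cross x-line → (3,5), t=0.2588
    cross x-line → (4,5), t=1.2941
    cross y-line → (4,6), t=1.3137 (wall)
  → r_2 = 1.3137
beam 3: φ=45°, α=105°
  d=(-0.2588,0.9659)  start (2,5)  tX=2.8978 tY=0.3520  stride 1/|dx|=3.8637 1/|dy|=1.0353
    cross y-line → (2,6), t=0.3520 (wall)
  → r_3 = 0.3520
beam 4: φ=135°, α=195°
  d=(-0.9659,-0.2588)  start (2,5)  tX=0.7765 tY=2.5500  stride 1/|dx|=1.0353 1/|dy|=3.8637
    cross x-line → (1,5), t=0.7765
    cross x-line → (0,5), t=1.8117 (wall)
  → r_4 = 1.8117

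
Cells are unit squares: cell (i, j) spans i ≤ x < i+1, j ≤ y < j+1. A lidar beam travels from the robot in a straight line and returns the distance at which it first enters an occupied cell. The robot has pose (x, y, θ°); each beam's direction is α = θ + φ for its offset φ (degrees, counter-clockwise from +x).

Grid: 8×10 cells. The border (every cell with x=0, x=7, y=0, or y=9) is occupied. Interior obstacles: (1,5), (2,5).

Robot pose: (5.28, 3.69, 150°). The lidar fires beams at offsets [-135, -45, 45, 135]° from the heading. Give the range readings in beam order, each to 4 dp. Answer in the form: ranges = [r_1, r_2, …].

beam 1: φ=-135°, α=15°
  direction (0.9659, 0.2588); cell (5,3); t to first gridline: x 0.7454, y 1.1977 (then +1.0353 / +3.8637)
    (6,3) via x @ 0.7454
    (6,4) via y @ 1.1977
    (7,4) via x @ 1.7807  # hit
  → r_1 = 1.7807
beam 2: φ=-45°, α=105°
  direction (-0.2588, 0.9659); cell (5,3); t to first gridline: x 1.0818, y 0.3209 (then +3.8637 / +1.0353)
    (5,4) via y @ 0.3209
    (4,4) via x @ 1.0818
    (4,5) via y @ 1.3562
    (4,6) via y @ 2.3915
    (4,7) via y @ 3.4268
    (4,8) via y @ 4.4620
    (3,8) via x @ 4.9455
    (3,9) via y @ 5.4973  # hit
  → r_2 = 5.4973
beam 3: φ=45°, α=195°
  direction (-0.9659, -0.2588); cell (5,3); t to first gridline: x 0.2899, y 2.6660 (then +1.0353 / +3.8637)
    (4,3) via x @ 0.2899
    (3,3) via x @ 1.3252
    (2,3) via x @ 2.3604
    (2,2) via y @ 2.6660
    (1,2) via x @ 3.3957
    (0,2) via x @ 4.4310  # hit
  → r_3 = 4.4310
beam 4: φ=135°, α=285°
  direction (0.2588, -0.9659); cell (5,3); t to first gridline: x 2.7819, y 0.7143 (then +3.8637 / +1.0353)
    (5,2) via y @ 0.7143
    (5,1) via y @ 1.7496
    (6,1) via x @ 2.7819
    (6,0) via y @ 2.7849  # hit
  → r_4 = 2.7849

ranges = [1.7807, 5.4973, 4.4310, 2.7849]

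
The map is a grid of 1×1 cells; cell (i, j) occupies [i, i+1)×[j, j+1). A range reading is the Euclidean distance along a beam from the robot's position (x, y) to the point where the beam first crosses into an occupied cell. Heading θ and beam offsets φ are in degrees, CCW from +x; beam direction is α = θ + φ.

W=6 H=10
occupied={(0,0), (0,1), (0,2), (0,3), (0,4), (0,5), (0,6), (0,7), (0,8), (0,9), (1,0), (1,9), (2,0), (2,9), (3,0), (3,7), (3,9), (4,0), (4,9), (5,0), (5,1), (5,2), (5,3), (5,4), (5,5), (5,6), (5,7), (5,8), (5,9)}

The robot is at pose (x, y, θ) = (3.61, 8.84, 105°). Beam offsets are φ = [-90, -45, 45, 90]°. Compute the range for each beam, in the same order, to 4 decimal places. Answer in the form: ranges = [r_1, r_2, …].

ranges = [0.6182, 0.1848, 0.3200, 2.7021]

beam 1: φ=-90°, α=15°
  direction (0.9659, 0.2588); cell (3,8); t to first gridline: x 0.4038, y 0.6182 (then +1.0353 / +3.8637)
    (4,8) via x @ 0.4038
    (4,9) via y @ 0.6182  # hit
  → r_1 = 0.6182
beam 2: φ=-45°, α=60°
  direction (0.5000, 0.8660); cell (3,8); t to first gridline: x 0.7800, y 0.1848 (then +2.0000 / +1.1547)
    (3,9) via y @ 0.1848  # hit
  → r_2 = 0.1848
beam 3: φ=45°, α=150°
  direction (-0.8660, 0.5000); cell (3,8); t to first gridline: x 0.7044, y 0.3200 (then +1.1547 / +2.0000)
    (3,9) via y @ 0.3200  # hit
  → r_3 = 0.3200
beam 4: φ=90°, α=195°
  direction (-0.9659, -0.2588); cell (3,8); t to first gridline: x 0.6315, y 3.2455 (then +1.0353 / +3.8637)
    (2,8) via x @ 0.6315
    (1,8) via x @ 1.6668
    (0,8) via x @ 2.7021  # hit
  → r_4 = 2.7021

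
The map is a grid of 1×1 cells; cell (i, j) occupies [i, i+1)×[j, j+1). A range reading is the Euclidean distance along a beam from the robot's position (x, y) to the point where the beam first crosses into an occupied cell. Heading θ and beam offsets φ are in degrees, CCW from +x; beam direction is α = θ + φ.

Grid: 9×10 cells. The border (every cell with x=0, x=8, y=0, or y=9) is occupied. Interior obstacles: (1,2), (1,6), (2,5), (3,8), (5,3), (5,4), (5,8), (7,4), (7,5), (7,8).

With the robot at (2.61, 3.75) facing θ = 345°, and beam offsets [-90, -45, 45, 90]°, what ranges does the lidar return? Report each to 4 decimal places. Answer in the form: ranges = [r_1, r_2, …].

ranges = [2.8470, 3.1754, 6.2238, 1.2941]

beam 1: φ=-90°, α=255°
  d=(-0.2588,-0.9659)  start (2,3)  tX=2.3569 tY=0.7765  stride 1/|dx|=3.8637 1/|dy|=1.0353
    cross y-line → (2,2), t=0.7765
    cross y-line → (2,1), t=1.8117
    cross x-line → (1,1), t=2.3569
    cross y-line → (1,0), t=2.8470 (wall)
  → r_1 = 2.8470
beam 2: φ=-45°, α=300°
  d=(0.5000,-0.8660)  start (2,3)  tX=0.7800 tY=0.8660  stride 1/|dx|=2.0000 1/|dy|=1.1547
    cross x-line → (3,3), t=0.7800
    cross y-line → (3,2), t=0.8660
    cross y-line → (3,1), t=2.0207
    cross x-line → (4,1), t=2.7800
    cross y-line → (4,0), t=3.1754 (wall)
  → r_2 = 3.1754
beam 3: φ=45°, α=30°
  d=(0.8660,0.5000)  start (2,3)  tX=0.4503 tY=0.5000  stride 1/|dx|=1.1547 1/|dy|=2.0000
    cross x-line → (3,3), t=0.4503
    cross y-line → (3,4), t=0.5000
    cross x-line → (4,4), t=1.6050
    cross y-line → (4,5), t=2.5000
    cross x-line → (5,5), t=2.7597
    cross x-line → (6,5), t=3.9144
    cross y-line → (6,6), t=4.5000
    cross x-line → (7,6), t=5.0691
    cross x-line → (8,6), t=6.2238 (wall)
  → r_3 = 6.2238
beam 4: φ=90°, α=75°
  d=(0.2588,0.9659)  start (2,3)  tX=1.5068 tY=0.2588  stride 1/|dx|=3.8637 1/|dy|=1.0353
    cross y-line → (2,4), t=0.2588
    cross y-line → (2,5), t=1.2941 (wall)
  → r_4 = 1.2941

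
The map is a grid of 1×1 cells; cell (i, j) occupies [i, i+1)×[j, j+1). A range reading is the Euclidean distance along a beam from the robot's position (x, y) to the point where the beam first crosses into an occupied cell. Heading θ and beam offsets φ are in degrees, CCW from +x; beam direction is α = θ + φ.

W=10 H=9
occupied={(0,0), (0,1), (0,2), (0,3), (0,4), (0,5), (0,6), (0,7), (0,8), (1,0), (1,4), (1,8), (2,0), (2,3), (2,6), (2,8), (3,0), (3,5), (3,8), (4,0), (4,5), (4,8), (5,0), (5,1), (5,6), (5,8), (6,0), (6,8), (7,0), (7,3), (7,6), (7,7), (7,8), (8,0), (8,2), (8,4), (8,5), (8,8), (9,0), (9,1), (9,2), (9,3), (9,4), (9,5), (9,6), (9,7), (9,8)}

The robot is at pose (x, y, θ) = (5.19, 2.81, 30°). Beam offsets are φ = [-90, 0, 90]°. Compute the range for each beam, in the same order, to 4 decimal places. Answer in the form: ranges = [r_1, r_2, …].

beam 1: φ=-90°, α=300°
  direction (0.5000, -0.8660); cell (5,2); t to first gridline: x 1.6200, y 0.9353 (then +2.0000 / +1.1547)
    (5,1) via y @ 0.9353  # hit
  → r_1 = 0.9353
beam 2: φ=0°, α=30°
  direction (0.8660, 0.5000); cell (5,2); t to first gridline: x 0.9353, y 0.3800 (then +1.1547 / +2.0000)
    (5,3) via y @ 0.3800
    (6,3) via x @ 0.9353
    (7,3) via x @ 2.0900  # hit
  → r_2 = 2.0900
beam 3: φ=90°, α=120°
  direction (-0.5000, 0.8660); cell (5,2); t to first gridline: x 0.3800, y 0.2194 (then +2.0000 / +1.1547)
    (5,3) via y @ 0.2194
    (4,3) via x @ 0.3800
    (4,4) via y @ 1.3741
    (3,4) via x @ 2.3800
    (3,5) via y @ 2.5288  # hit
  → r_3 = 2.5288

ranges = [0.9353, 2.0900, 2.5288]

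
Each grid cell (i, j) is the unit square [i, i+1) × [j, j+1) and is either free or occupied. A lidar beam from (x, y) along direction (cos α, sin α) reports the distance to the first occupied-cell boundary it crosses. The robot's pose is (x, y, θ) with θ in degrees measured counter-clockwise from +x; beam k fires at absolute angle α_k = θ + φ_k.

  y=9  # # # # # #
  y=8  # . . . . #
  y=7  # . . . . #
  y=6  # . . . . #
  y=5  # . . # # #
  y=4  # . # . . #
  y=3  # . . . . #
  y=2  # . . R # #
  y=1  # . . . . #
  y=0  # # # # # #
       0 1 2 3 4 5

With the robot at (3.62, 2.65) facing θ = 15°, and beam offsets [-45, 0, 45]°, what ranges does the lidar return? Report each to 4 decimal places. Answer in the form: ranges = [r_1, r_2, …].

beam 1: φ=-45°, α=330°
  d=(0.8660,-0.5000)  start (3,2)  tX=0.4388 tY=1.3000  stride 1/|dx|=1.1547 1/|dy|=2.0000
    cross x-line → (4,2), t=0.4388 (wall)
  → r_1 = 0.4388
beam 2: φ=0°, α=15°
  d=(0.9659,0.2588)  start (3,2)  tX=0.3934 tY=1.3523  stride 1/|dx|=1.0353 1/|dy|=3.8637
    cross x-line → (4,2), t=0.3934 (wall)
  → r_2 = 0.3934
beam 3: φ=45°, α=60°
  d=(0.5000,0.8660)  start (3,2)  tX=0.7600 tY=0.4041  stride 1/|dx|=2.0000 1/|dy|=1.1547
    cross y-line → (3,3), t=0.4041
    cross x-line → (4,3), t=0.7600
    cross y-line → (4,4), t=1.5588
    cross y-line → (4,5), t=2.7135 (wall)
  → r_3 = 2.7135

ranges = [0.4388, 0.3934, 2.7135]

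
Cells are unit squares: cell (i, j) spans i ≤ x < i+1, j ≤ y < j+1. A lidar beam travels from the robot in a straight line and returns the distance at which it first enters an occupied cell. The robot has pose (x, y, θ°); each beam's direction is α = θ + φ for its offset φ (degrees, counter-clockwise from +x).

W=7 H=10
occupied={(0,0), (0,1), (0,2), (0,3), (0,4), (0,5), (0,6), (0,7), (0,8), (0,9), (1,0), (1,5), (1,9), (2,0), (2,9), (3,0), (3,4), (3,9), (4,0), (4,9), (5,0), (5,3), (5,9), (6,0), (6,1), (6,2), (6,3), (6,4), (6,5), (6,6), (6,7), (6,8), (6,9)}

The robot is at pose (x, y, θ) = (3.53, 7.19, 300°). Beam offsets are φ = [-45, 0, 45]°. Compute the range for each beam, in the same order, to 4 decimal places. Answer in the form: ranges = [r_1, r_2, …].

ranges = [6.4084, 3.6835, 2.5571]

beam 1: φ=-45°, α=255°
  cosα=-0.2588 sinα=-0.9659 | (3,7) | tMaxX 2.0478 tMaxY 0.1967 | tΔX 3.8637 tΔY 1.0353
    t=0.1967 [y] (3,6)
    t=1.2320 [y] (3,5)
    t=2.0478 [x] (2,5)
    t=2.2673 [y] (2,4)
    t=3.3025 [y] (2,3)
    t=4.3378 [y] (2,2)
    t=5.3731 [y] (2,1)
    t=5.9115 [x] (1,1)
    t=6.4084 [y] (1,0) — stop
  → r_1 = 6.4084
beam 2: φ=0°, α=300°
  cosα=0.5000 sinα=-0.8660 | (3,7) | tMaxX 0.9400 tMaxY 0.2194 | tΔX 2.0000 tΔY 1.1547
    t=0.2194 [y] (3,6)
    t=0.9400 [x] (4,6)
    t=1.3741 [y] (4,5)
    t=2.5288 [y] (4,4)
    t=2.9400 [x] (5,4)
    t=3.6835 [y] (5,3) — stop
  → r_2 = 3.6835
beam 3: φ=45°, α=345°
  cosα=0.9659 sinα=-0.2588 | (3,7) | tMaxX 0.4866 tMaxY 0.7341 | tΔX 1.0353 tΔY 3.8637
    t=0.4866 [x] (4,7)
    t=0.7341 [y] (4,6)
    t=1.5219 [x] (5,6)
    t=2.5571 [x] (6,6) — stop
  → r_3 = 2.5571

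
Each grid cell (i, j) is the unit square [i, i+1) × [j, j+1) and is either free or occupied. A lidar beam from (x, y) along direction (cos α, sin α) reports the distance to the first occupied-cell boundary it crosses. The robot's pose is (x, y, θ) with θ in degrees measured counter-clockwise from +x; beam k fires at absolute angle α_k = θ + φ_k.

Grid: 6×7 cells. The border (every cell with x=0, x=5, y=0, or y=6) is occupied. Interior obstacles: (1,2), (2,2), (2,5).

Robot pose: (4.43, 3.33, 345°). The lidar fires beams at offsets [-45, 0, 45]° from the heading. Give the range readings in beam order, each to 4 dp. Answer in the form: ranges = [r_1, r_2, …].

beam 1: φ=-45°, α=300°
  dir = (cos 300°, sin 300°) = (0.5000, -0.8660); from cell (4,3)
  next x-line at t=1.1400, next y-line at t=0.3811; Δt_x=2.0000, Δt_y=1.1547
    y: enter (4,2) at t=0.3811
    x: enter (5,2) at t=1.1400 ← occupied
  → r_1 = 1.1400
beam 2: φ=0°, α=345°
  dir = (cos 345°, sin 345°) = (0.9659, -0.2588); from cell (4,3)
  next x-line at t=0.5901, next y-line at t=1.2750; Δt_x=1.0353, Δt_y=3.8637
    x: enter (5,3) at t=0.5901 ← occupied
  → r_2 = 0.5901
beam 3: φ=45°, α=30°
  dir = (cos 30°, sin 30°) = (0.8660, 0.5000); from cell (4,3)
  next x-line at t=0.6582, next y-line at t=1.3400; Δt_x=1.1547, Δt_y=2.0000
    x: enter (5,3) at t=0.6582 ← occupied
  → r_3 = 0.6582

ranges = [1.1400, 0.5901, 0.6582]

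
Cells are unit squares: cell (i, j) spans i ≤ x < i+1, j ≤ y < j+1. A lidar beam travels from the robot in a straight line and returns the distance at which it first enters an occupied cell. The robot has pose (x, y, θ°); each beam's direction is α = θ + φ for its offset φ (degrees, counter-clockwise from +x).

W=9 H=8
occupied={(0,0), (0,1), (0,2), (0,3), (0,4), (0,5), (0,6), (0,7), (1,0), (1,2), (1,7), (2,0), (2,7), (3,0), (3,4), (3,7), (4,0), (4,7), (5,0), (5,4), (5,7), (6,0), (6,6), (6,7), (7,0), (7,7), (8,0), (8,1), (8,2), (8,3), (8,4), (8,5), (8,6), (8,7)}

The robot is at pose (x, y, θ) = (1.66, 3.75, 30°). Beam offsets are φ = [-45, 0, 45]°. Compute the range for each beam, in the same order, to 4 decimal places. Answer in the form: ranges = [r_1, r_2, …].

beam 1: φ=-45°, α=345°
  d=(0.9659,-0.2588)  start (1,3)  tX=0.3520 tY=2.8978  stride 1/|dx|=1.0353 1/|dy|=3.8637
    cross x-line → (2,3), t=0.3520
    cross x-line → (3,3), t=1.3873
    cross x-line → (4,3), t=2.4225
    cross y-line → (4,2), t=2.8978
    cross x-line → (5,2), t=3.4578
    cross x-line → (6,2), t=4.4931
    cross x-line → (7,2), t=5.5284
    cross x-line → (8,2), t=6.5637 (wall)
  → r_1 = 6.5637
beam 2: φ=0°, α=30°
  d=(0.8660,0.5000)  start (1,3)  tX=0.3926 tY=0.5000  stride 1/|dx|=1.1547 1/|dy|=2.0000
    cross x-line → (2,3), t=0.3926
    cross y-line → (2,4), t=0.5000
    cross x-line → (3,4), t=1.5473 (wall)
  → r_2 = 1.5473
beam 3: φ=45°, α=75°
  d=(0.2588,0.9659)  start (1,3)  tX=1.3137 tY=0.2588  stride 1/|dx|=3.8637 1/|dy|=1.0353
    cross y-line → (1,4), t=0.2588
    cross y-line → (1,5), t=1.2941
    cross x-line → (2,5), t=1.3137
    cross y-line → (2,6), t=2.3294
    cross y-line → (2,7), t=3.3646 (wall)
  → r_3 = 3.3646

ranges = [6.5637, 1.5473, 3.3646]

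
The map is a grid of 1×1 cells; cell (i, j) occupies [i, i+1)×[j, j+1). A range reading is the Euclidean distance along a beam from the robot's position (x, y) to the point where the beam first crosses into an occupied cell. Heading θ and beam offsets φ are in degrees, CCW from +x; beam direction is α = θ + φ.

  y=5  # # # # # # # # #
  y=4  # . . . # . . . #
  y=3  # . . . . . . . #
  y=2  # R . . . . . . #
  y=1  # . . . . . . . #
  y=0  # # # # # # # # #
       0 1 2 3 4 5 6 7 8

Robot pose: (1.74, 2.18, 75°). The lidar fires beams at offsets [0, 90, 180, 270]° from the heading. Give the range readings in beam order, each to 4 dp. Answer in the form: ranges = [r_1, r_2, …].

ranges = [2.9195, 0.7661, 1.2216, 4.5592]

beam 1: φ=0°, α=75°
  dir = (cos 75°, sin 75°) = (0.2588, 0.9659); from cell (1,2)
  next x-line at t=1.0046, next y-line at t=0.8489; Δt_x=3.8637, Δt_y=1.0353
    y: enter (1,3) at t=0.8489
    x: enter (2,3) at t=1.0046
    y: enter (2,4) at t=1.8842
    y: enter (2,5) at t=2.9195 ← occupied
  → r_1 = 2.9195
beam 2: φ=90°, α=165°
  dir = (cos 165°, sin 165°) = (-0.9659, 0.2588); from cell (1,2)
  next x-line at t=0.7661, next y-line at t=3.1682; Δt_x=1.0353, Δt_y=3.8637
    x: enter (0,2) at t=0.7661 ← occupied
  → r_2 = 0.7661
beam 3: φ=180°, α=255°
  dir = (cos 255°, sin 255°) = (-0.2588, -0.9659); from cell (1,2)
  next x-line at t=2.8591, next y-line at t=0.1863; Δt_x=3.8637, Δt_y=1.0353
    y: enter (1,1) at t=0.1863
    y: enter (1,0) at t=1.2216 ← occupied
  → r_3 = 1.2216
beam 4: φ=270°, α=345°
  dir = (cos 345°, sin 345°) = (0.9659, -0.2588); from cell (1,2)
  next x-line at t=0.2692, next y-line at t=0.6955; Δt_x=1.0353, Δt_y=3.8637
    x: enter (2,2) at t=0.2692
    y: enter (2,1) at t=0.6955
    x: enter (3,1) at t=1.3044
    x: enter (4,1) at t=2.3397
    x: enter (5,1) at t=3.3750
    x: enter (6,1) at t=4.4103
    y: enter (6,0) at t=4.5592 ← occupied
  → r_4 = 4.5592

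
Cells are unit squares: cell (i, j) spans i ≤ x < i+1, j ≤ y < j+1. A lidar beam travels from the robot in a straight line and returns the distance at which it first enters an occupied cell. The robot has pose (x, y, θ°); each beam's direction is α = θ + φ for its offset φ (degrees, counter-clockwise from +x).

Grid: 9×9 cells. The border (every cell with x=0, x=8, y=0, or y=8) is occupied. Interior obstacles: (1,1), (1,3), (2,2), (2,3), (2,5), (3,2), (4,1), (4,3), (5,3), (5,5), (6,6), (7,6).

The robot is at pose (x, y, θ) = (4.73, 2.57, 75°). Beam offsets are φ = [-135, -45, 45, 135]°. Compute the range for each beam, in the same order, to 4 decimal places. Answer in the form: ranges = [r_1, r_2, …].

beam 1: φ=-135°, α=300°
  cosα=0.5000 sinα=-0.8660 | (4,2) | tMaxX 0.5400 tMaxY 0.6582 | tΔX 2.0000 tΔY 1.1547
    t=0.5400 [x] (5,2)
    t=0.6582 [y] (5,1)
    t=1.8129 [y] (5,0) — stop
  → r_1 = 1.8129
beam 2: φ=-45°, α=30°
  cosα=0.8660 sinα=0.5000 | (4,2) | tMaxX 0.3118 tMaxY 0.8600 | tΔX 1.1547 tΔY 2.0000
    t=0.3118 [x] (5,2)
    t=0.8600 [y] (5,3) — stop
  → r_2 = 0.8600
beam 3: φ=45°, α=120°
  cosα=-0.5000 sinα=0.8660 | (4,2) | tMaxX 1.4600 tMaxY 0.4965 | tΔX 2.0000 tΔY 1.1547
    t=0.4965 [y] (4,3) — stop
  → r_3 = 0.4965
beam 4: φ=135°, α=210°
  cosα=-0.8660 sinα=-0.5000 | (4,2) | tMaxX 0.8429 tMaxY 1.1400 | tΔX 1.1547 tΔY 2.0000
    t=0.8429 [x] (3,2) — stop
  → r_4 = 0.8429

ranges = [1.8129, 0.8600, 0.4965, 0.8429]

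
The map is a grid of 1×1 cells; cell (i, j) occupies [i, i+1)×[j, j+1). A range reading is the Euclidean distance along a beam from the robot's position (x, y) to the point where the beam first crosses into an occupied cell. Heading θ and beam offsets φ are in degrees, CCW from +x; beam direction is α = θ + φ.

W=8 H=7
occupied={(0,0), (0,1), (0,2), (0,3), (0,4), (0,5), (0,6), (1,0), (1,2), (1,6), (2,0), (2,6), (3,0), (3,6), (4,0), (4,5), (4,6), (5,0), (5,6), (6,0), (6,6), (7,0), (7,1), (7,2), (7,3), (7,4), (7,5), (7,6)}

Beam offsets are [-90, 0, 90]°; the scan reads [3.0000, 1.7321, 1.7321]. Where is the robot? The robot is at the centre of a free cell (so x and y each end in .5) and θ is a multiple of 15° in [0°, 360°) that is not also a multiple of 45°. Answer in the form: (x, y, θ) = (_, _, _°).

(x, y, θ) = (5.5, 2.5, 300°)

The pose lattice has 28·16 = 448 candidates. Test each by forward raycasting.
  (6.5, 3.5, 285°): beam 1 = 4.6587 ≠ 3.0000 ✗
  (5.5, 3.5, 285°): beam 1 = 3.6235 ≠ 3.0000 ✗
  (1.5, 5.5, 330°): beam 1 = 1.0000 ≠ 3.0000 ✗
  (5.5, 2.5, 330°): beam 1 = 1.7321 ≠ 3.0000 ✗
  …
  (5.5, 2.5, 300°): r_1=3.0000, r_2=1.7321, r_3=1.7321 — all match ✓
No second candidate reproduces the full scan.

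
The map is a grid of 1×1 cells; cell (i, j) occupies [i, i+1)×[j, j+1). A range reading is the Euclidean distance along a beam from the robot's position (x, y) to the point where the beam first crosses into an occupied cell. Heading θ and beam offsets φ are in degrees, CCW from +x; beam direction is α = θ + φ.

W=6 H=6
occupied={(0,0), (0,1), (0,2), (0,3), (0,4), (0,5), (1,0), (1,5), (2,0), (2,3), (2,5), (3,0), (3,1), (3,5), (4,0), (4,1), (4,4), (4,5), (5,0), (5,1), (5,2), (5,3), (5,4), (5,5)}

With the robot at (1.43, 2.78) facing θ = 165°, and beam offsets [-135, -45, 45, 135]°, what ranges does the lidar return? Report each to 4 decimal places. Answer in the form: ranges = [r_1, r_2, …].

beam 1: φ=-135°, α=30°
  d=(0.8660,0.5000)  start (1,2)  tX=0.6582 tY=0.4400  stride 1/|dx|=1.1547 1/|dy|=2.0000
    cross y-line → (1,3), t=0.4400
    cross x-line → (2,3), t=0.6582 (wall)
  → r_1 = 0.6582
beam 2: φ=-45°, α=120°
  d=(-0.5000,0.8660)  start (1,2)  tX=0.8600 tY=0.2540  stride 1/|dx|=2.0000 1/|dy|=1.1547
    cross y-line → (1,3), t=0.2540
    cross x-line → (0,3), t=0.8600 (wall)
  → r_2 = 0.8600
beam 3: φ=45°, α=210°
  d=(-0.8660,-0.5000)  start (1,2)  tX=0.4965 tY=1.5600  stride 1/|dx|=1.1547 1/|dy|=2.0000
    cross x-line → (0,2), t=0.4965 (wall)
  → r_3 = 0.4965
beam 4: φ=135°, α=300°
  d=(0.5000,-0.8660)  start (1,2)  tX=1.1400 tY=0.9007  stride 1/|dx|=2.0000 1/|dy|=1.1547
    cross y-line → (1,1), t=0.9007
    cross x-line → (2,1), t=1.1400
    cross y-line → (2,0), t=2.0554 (wall)
  → r_4 = 2.0554

ranges = [0.6582, 0.8600, 0.4965, 2.0554]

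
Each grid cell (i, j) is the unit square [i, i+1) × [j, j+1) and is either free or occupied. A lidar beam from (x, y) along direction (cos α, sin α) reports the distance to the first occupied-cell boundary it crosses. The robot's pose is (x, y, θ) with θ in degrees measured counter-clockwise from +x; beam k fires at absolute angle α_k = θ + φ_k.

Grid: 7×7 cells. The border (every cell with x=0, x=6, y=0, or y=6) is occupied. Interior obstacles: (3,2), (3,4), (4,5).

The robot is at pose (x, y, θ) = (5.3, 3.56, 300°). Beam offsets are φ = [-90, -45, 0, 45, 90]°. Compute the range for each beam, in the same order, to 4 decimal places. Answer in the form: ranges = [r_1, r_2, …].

beam 1: φ=-90°, α=210°
  d=(-0.8660,-0.5000)  start (5,3)  tX=0.3464 tY=1.1200  stride 1/|dx|=1.1547 1/|dy|=2.0000
    cross x-line → (4,3), t=0.3464
    cross y-line → (4,2), t=1.1200
    cross x-line → (3,2), t=1.5011 (wall)
  → r_1 = 1.5011
beam 2: φ=-45°, α=255°
  d=(-0.2588,-0.9659)  start (5,3)  tX=1.1591 tY=0.5798  stride 1/|dx|=3.8637 1/|dy|=1.0353
    cross y-line → (5,2), t=0.5798
    cross x-line → (4,2), t=1.1591
    cross y-line → (4,1), t=1.6150
    cross y-line → (4,0), t=2.6503 (wall)
  → r_2 = 2.6503
beam 3: φ=0°, α=300°
  d=(0.5000,-0.8660)  start (5,3)  tX=1.4000 tY=0.6466  stride 1/|dx|=2.0000 1/|dy|=1.1547
    cross y-line → (5,2), t=0.6466
    cross x-line → (6,2), t=1.4000 (wall)
  → r_3 = 1.4000
beam 4: φ=45°, α=345°
  d=(0.9659,-0.2588)  start (5,3)  tX=0.7247 tY=2.1637  stride 1/|dx|=1.0353 1/|dy|=3.8637
    cross x-line → (6,3), t=0.7247 (wall)
  → r_4 = 0.7247
beam 5: φ=90°, α=30°
  d=(0.8660,0.5000)  start (5,3)  tX=0.8083 tY=0.8800  stride 1/|dx|=1.1547 1/|dy|=2.0000
    cross x-line → (6,3), t=0.8083 (wall)
  → r_5 = 0.8083

ranges = [1.5011, 2.6503, 1.4000, 0.7247, 0.8083]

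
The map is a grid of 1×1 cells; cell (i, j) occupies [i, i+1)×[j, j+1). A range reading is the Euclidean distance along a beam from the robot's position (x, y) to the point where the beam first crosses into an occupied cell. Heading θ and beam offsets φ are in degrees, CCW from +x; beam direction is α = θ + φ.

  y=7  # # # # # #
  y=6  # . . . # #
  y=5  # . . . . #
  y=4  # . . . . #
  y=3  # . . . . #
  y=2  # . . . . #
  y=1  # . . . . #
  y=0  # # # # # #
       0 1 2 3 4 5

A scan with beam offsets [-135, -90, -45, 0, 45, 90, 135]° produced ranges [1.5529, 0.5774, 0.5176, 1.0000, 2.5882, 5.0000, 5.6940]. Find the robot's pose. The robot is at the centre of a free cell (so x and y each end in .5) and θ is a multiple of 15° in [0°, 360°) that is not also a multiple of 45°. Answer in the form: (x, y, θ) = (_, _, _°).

(x, y, θ) = (2.5, 1.5, 330°)

Candidates: 23 free-cell centres × 16 headings = 368 poses. Raycast each; keep the one whose scan matches to 4 dp.
  (4.5, 3.5, 330°): beam 1 = 3.6235 ≠ 1.5529 ✗
  (1.5, 6.5, 300°): beam 1 = 0.5176 ≠ 1.5529 ✗
  (2.5, 1.5, 210°): beam 1 = 5.6940 ≠ 1.5529 ✗
  (2.5, 5.5, 75°): beam 1 = 5.0000 ≠ 1.5529 ✗
  (2.5, 3.5, 195°): beam 1 = 3.0000 ≠ 1.5529 ✗
  …
  (2.5, 1.5, 330°): r_1=1.5529, r_2=0.5774, r_3=0.5176, r_4=1.0000, r_5=2.5882, r_6=5.0000, r_7=5.6940 — all match ✓
No second candidate reproduces the full scan.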